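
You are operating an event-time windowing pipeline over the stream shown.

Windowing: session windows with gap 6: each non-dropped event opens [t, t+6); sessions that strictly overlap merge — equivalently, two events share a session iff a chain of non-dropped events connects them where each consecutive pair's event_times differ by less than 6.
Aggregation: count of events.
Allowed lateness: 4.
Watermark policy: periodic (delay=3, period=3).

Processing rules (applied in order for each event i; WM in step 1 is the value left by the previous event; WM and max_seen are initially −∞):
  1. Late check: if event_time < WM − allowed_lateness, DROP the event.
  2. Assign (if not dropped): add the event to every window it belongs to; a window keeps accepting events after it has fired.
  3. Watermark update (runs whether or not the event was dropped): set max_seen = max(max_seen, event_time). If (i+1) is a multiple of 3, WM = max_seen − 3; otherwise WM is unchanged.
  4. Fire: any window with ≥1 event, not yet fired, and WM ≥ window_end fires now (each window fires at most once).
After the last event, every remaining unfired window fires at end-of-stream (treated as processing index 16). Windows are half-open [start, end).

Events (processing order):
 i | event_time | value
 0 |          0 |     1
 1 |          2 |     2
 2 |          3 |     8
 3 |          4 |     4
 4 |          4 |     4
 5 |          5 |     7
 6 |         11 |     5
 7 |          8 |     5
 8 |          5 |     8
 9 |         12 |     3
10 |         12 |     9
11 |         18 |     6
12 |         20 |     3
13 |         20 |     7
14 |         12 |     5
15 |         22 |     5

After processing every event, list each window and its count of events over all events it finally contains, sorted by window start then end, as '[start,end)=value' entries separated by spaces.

[0,18)=12 [18,28)=4

i=0 t=0 v=1: → [0,6); WM=−∞
i=1 t=2 v=2: → [0,8); WM=−∞
i=2 t=3 v=8: → [0,9); WM=0
i=3 t=4 v=4: → [0,10); WM=0
i=4 t=4 v=4: → [0,10); WM=0
i=5 t=5 v=7: → [0,11); WM=2
i=6 t=11 v=5: → [11,17); WM=2
i=7 t=8 v=5: → [0,17); WM=2
i=8 t=5 v=8: → [0,17); WM=8
i=9 t=12 v=3: → [0,18); WM=8
i=10 t=12 v=9: → [0,18); WM=8
i=11 t=18 v=6: → [18,24); WM=15
i=12 t=20 v=3: → [18,26); WM=15
i=13 t=20 v=7: → [18,26); WM=15
i=14 t=12 v=5: → [0,18); WM=17
i=15 t=22 v=5: → [18,28); WM=17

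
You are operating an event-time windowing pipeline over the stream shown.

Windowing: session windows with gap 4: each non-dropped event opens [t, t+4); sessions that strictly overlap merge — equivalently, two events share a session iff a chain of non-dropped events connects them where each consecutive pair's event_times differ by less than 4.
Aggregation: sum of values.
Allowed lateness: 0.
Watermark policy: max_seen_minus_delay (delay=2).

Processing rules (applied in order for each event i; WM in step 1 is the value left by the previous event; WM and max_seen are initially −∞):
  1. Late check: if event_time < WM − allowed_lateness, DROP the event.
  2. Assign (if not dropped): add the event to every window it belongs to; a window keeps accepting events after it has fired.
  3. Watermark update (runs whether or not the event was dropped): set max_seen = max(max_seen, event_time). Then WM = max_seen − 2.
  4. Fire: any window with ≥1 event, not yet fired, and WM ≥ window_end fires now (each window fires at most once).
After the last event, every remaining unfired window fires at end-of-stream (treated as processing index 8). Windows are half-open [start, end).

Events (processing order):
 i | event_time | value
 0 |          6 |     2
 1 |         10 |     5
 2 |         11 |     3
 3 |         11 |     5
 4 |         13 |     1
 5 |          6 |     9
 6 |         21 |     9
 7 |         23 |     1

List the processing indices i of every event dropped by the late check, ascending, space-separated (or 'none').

i=0 t=6 v=2: → [6,10); WM=4
i=1 t=10 v=5: → [10,14); WM=8
i=2 t=11 v=3: → [10,15); WM=9
i=3 t=11 v=5: → [10,15); WM=9
i=4 t=13 v=1: → [10,17); WM=11
i=5 t=6 v=9: DROP (t<11-0); WM=11
i=6 t=21 v=9: → [21,25); WM=19
i=7 t=23 v=1: → [21,27); WM=21

5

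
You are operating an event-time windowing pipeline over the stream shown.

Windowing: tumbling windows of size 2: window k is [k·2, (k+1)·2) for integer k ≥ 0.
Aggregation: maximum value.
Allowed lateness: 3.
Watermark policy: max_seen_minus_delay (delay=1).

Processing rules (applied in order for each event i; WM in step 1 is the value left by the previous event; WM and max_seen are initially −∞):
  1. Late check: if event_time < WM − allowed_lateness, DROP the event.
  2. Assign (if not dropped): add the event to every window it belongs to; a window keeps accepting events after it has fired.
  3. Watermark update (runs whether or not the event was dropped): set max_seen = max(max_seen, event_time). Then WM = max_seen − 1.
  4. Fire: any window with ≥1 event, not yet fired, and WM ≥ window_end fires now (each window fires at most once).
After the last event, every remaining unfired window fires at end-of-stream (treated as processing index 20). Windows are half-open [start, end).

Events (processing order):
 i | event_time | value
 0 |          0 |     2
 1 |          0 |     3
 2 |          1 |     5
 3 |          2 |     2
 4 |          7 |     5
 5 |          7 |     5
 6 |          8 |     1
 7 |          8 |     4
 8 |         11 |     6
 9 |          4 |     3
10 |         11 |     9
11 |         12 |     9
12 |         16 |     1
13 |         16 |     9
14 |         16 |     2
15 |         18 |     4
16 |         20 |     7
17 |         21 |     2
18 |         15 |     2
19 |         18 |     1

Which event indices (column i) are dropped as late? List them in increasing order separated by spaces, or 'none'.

i=0 t=0 v=2: → [0,2); WM=-1
i=1 t=0 v=3: → [0,2); WM=-1
i=2 t=1 v=5: → [0,2); WM=0
i=3 t=2 v=2: → [2,4); WM=1
i=4 t=7 v=5: → [6,8); WM=6; [0,2) fires=5 [2,4) fires=2
i=5 t=7 v=5: → [6,8); WM=6
i=6 t=8 v=1: → [8,10); WM=7
i=7 t=8 v=4: → [8,10); WM=7
i=8 t=11 v=6: → [10,12); WM=10; [6,8) fires=5 [8,10) fires=4
i=9 t=4 v=3: DROP (t<10-3); WM=10
i=10 t=11 v=9: → [10,12); WM=10
i=11 t=12 v=9: → [12,14); WM=11
i=12 t=16 v=1: → [16,18); WM=15; [10,12) fires=9 [12,14) fires=9
i=13 t=16 v=9: → [16,18); WM=15
i=14 t=16 v=2: → [16,18); WM=15
i=15 t=18 v=4: → [18,20); WM=17
i=16 t=20 v=7: → [20,22); WM=19; [16,18) fires=9
i=17 t=21 v=2: → [20,22); WM=20; [18,20) fires=4
i=18 t=15 v=2: DROP (t<20-3); WM=20
i=19 t=18 v=1: → [18,20); WM=20

9 18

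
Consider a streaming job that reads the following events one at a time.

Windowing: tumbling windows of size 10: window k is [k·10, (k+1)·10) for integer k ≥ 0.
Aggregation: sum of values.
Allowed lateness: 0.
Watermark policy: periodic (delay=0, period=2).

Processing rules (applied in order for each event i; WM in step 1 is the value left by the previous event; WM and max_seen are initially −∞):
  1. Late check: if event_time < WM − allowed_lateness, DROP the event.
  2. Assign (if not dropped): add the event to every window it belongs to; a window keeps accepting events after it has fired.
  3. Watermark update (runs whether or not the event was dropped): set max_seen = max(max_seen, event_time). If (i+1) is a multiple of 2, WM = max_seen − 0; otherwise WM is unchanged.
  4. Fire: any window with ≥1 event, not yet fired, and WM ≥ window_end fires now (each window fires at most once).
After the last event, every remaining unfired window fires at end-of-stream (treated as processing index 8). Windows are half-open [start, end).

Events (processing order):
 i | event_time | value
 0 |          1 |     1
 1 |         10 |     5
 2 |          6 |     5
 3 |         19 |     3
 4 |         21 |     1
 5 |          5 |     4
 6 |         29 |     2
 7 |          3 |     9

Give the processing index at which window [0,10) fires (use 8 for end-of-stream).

1

i=0 t=1 v=1: → [0,10); WM=−∞
i=1 t=10 v=5: → [10,20); WM=10; [0,10) fires=1
i=2 t=6 v=5: DROP (t<10-0); WM=10
i=3 t=19 v=3: → [10,20); WM=19
i=4 t=21 v=1: → [20,30); WM=19
i=5 t=5 v=4: DROP (t<19-0); WM=21; [10,20) fires=8
i=6 t=29 v=2: → [20,30); WM=21
i=7 t=3 v=9: DROP (t<21-0); WM=29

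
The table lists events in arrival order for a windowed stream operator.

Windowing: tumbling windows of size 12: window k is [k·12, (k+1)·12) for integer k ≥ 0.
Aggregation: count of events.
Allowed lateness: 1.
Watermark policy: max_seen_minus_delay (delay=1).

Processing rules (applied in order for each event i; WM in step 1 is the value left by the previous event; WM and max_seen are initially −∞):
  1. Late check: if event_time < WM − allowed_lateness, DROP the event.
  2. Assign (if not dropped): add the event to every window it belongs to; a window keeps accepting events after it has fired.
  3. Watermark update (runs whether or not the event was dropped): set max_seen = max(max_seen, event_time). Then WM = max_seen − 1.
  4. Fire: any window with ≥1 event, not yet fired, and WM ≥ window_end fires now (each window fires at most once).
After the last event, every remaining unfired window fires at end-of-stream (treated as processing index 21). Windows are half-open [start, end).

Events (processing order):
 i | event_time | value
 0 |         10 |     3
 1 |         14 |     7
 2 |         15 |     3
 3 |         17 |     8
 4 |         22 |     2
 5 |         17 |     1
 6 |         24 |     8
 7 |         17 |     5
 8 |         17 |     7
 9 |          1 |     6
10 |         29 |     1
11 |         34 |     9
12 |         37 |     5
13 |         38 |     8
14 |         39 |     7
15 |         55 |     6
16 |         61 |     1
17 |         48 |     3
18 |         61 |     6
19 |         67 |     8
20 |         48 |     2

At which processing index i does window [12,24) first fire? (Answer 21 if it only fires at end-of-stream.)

i=0 t=10 v=3: → [0,12); WM=9
i=1 t=14 v=7: → [12,24); WM=13; [0,12) fires=1
i=2 t=15 v=3: → [12,24); WM=14
i=3 t=17 v=8: → [12,24); WM=16
i=4 t=22 v=2: → [12,24); WM=21
i=5 t=17 v=1: DROP (t<21-1); WM=21
i=6 t=24 v=8: → [24,36); WM=23
i=7 t=17 v=5: DROP (t<23-1); WM=23
i=8 t=17 v=7: DROP (t<23-1); WM=23
i=9 t=1 v=6: DROP (t<23-1); WM=23
i=10 t=29 v=1: → [24,36); WM=28; [12,24) fires=4
i=11 t=34 v=9: → [24,36); WM=33
i=12 t=37 v=5: → [36,48); WM=36; [24,36) fires=3
i=13 t=38 v=8: → [36,48); WM=37
i=14 t=39 v=7: → [36,48); WM=38
i=15 t=55 v=6: → [48,60); WM=54; [36,48) fires=3
i=16 t=61 v=1: → [60,72); WM=60; [48,60) fires=1
i=17 t=48 v=3: DROP (t<60-1); WM=60
i=18 t=61 v=6: → [60,72); WM=60
i=19 t=67 v=8: → [60,72); WM=66
i=20 t=48 v=2: DROP (t<66-1); WM=66

10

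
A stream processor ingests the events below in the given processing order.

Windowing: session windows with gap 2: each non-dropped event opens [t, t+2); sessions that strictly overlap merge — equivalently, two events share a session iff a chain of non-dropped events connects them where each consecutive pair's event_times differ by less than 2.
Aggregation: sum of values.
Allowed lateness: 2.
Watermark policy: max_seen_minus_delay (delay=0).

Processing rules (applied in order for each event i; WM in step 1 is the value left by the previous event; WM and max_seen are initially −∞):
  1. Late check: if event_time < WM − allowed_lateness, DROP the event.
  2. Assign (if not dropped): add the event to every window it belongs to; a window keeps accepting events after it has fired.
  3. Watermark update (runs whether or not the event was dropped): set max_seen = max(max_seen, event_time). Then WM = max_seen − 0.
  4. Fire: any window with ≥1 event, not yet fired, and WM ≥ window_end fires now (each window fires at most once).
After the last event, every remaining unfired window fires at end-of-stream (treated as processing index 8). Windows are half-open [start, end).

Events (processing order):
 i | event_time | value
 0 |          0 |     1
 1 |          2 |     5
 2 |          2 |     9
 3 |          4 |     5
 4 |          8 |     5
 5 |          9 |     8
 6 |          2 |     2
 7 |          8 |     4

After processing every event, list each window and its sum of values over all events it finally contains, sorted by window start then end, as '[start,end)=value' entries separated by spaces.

i=0 t=0 v=1: → [0,2); WM=0
i=1 t=2 v=5: → [2,4); WM=2
i=2 t=2 v=9: → [2,4); WM=2
i=3 t=4 v=5: → [4,6); WM=4
i=4 t=8 v=5: → [8,10); WM=8
i=5 t=9 v=8: → [8,11); WM=9
i=6 t=2 v=2: DROP (t<9-2); WM=9
i=7 t=8 v=4: → [8,11); WM=9

[0,2)=1 [2,4)=14 [4,6)=5 [8,11)=17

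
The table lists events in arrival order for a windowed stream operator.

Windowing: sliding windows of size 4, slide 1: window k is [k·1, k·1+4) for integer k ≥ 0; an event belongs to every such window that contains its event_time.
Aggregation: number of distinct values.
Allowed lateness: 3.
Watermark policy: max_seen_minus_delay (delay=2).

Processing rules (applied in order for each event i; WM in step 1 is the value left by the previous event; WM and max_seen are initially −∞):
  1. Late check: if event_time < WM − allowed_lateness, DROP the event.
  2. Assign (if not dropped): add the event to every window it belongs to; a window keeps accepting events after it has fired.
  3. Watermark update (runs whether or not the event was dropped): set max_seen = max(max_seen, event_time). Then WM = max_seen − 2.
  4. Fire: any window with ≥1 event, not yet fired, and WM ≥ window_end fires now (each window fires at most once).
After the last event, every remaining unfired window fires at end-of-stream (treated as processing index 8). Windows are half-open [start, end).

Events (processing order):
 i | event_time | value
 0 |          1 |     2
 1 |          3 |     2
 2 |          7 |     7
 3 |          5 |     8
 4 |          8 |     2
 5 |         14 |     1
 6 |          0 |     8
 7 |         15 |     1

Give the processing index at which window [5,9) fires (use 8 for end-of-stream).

i=0 t=1 v=2: → [1,5),[0,4); WM=-1
i=1 t=3 v=2: → [3,7),[2,6),[1,5),[0,4); WM=1
i=2 t=7 v=7: → [7,11),[6,10),[5,9),[4,8); WM=5; [0,4) fires=1 [1,5) fires=1
i=3 t=5 v=8: → [5,9),[4,8),[3,7),[2,6); WM=5
i=4 t=8 v=2: → [8,12),[7,11),[6,10),[5,9); WM=6; [2,6) fires=2
i=5 t=14 v=1: → [14,18),[13,17),[12,16),[11,15); WM=12; [3,7) fires=2 [4,8) fires=2 [5,9) fires=3 [6,10) fires=2 [7,11) fires=2 [8,12) fires=1
i=6 t=0 v=8: DROP (t<12-3); WM=12
i=7 t=15 v=1: → [15,19),[14,18),[13,17),[12,16); WM=13

5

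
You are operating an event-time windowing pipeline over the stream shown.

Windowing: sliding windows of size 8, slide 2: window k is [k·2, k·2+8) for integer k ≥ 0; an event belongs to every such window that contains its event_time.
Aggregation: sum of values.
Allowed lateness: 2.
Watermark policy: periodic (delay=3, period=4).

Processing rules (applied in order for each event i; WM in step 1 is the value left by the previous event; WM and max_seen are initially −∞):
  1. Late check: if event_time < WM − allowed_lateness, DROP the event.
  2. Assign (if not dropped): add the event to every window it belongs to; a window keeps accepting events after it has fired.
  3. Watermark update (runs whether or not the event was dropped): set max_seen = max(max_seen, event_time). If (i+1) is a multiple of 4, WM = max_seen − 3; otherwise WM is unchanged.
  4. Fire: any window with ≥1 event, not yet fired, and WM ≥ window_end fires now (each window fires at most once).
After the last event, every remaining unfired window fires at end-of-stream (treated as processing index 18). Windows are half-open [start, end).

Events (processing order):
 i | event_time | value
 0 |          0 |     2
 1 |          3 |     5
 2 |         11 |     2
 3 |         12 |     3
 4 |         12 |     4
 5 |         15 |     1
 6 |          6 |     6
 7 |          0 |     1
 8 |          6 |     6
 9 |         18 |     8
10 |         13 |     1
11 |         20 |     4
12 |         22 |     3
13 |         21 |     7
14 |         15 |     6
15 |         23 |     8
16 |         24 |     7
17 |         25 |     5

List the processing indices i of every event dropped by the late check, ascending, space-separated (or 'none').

6 7 8

i=0 t=0 v=2: → [0,8); WM=−∞
i=1 t=3 v=5: → [2,10),[0,8); WM=−∞
i=2 t=11 v=2: → [10,18),[8,16),[6,14),[4,12); WM=−∞
i=3 t=12 v=3: → [12,20),[10,18),[8,16),[6,14); WM=9; [0,8) fires=7
i=4 t=12 v=4: → [12,20),[10,18),[8,16),[6,14); WM=9
i=5 t=15 v=1: → [14,22),[12,20),[10,18),[8,16); WM=9
i=6 t=6 v=6: DROP (t<9-2); WM=9
i=7 t=0 v=1: DROP (t<9-2); WM=12; [2,10) fires=5 [4,12) fires=2
i=8 t=6 v=6: DROP (t<12-2); WM=12
i=9 t=18 v=8: → [18,26),[16,24),[14,22),[12,20); WM=12
i=10 t=13 v=1: → [12,20),[10,18),[8,16),[6,14); WM=12
i=11 t=20 v=4: → [20,28),[18,26),[16,24),[14,22); WM=17; [6,14) fires=10 [8,16) fires=11
i=12 t=22 v=3: → [22,30),[20,28),[18,26),[16,24); WM=17
i=13 t=21 v=7: → [20,28),[18,26),[16,24),[14,22); WM=17
i=14 t=15 v=6: → [14,22),[12,20),[10,18),[8,16); WM=17
i=15 t=23 v=8: → [22,30),[20,28),[18,26),[16,24); WM=20; [10,18) fires=17 [12,20) fires=23
i=16 t=24 v=7: → [24,32),[22,30),[20,28),[18,26); WM=20
i=17 t=25 v=5: → [24,32),[22,30),[20,28),[18,26); WM=20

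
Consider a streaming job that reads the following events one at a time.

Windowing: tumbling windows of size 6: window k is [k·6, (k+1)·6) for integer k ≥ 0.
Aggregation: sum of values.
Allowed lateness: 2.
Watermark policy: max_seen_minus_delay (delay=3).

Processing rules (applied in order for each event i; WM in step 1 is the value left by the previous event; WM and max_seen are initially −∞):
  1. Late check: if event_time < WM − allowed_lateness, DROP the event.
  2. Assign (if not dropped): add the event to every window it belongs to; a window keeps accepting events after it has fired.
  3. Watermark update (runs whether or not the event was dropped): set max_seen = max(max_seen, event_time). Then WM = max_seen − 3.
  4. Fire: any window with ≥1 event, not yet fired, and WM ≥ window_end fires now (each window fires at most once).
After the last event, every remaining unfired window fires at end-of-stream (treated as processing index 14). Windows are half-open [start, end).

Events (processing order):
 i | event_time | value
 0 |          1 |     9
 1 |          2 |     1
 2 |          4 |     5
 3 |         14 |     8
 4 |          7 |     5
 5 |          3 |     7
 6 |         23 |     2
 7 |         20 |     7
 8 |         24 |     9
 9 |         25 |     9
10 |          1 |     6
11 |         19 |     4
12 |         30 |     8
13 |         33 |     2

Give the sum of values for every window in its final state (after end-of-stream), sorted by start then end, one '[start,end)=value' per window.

[0,6)=15 [12,18)=8 [18,24)=9 [24,30)=18 [30,36)=10

i=0 t=1 v=9: → [0,6); WM=-2
i=1 t=2 v=1: → [0,6); WM=-1
i=2 t=4 v=5: → [0,6); WM=1
i=3 t=14 v=8: → [12,18); WM=11; [0,6) fires=15
i=4 t=7 v=5: DROP (t<11-2); WM=11
i=5 t=3 v=7: DROP (t<11-2); WM=11
i=6 t=23 v=2: → [18,24); WM=20; [12,18) fires=8
i=7 t=20 v=7: → [18,24); WM=20
i=8 t=24 v=9: → [24,30); WM=21
i=9 t=25 v=9: → [24,30); WM=22
i=10 t=1 v=6: DROP (t<22-2); WM=22
i=11 t=19 v=4: DROP (t<22-2); WM=22
i=12 t=30 v=8: → [30,36); WM=27; [18,24) fires=9
i=13 t=33 v=2: → [30,36); WM=30; [24,30) fires=18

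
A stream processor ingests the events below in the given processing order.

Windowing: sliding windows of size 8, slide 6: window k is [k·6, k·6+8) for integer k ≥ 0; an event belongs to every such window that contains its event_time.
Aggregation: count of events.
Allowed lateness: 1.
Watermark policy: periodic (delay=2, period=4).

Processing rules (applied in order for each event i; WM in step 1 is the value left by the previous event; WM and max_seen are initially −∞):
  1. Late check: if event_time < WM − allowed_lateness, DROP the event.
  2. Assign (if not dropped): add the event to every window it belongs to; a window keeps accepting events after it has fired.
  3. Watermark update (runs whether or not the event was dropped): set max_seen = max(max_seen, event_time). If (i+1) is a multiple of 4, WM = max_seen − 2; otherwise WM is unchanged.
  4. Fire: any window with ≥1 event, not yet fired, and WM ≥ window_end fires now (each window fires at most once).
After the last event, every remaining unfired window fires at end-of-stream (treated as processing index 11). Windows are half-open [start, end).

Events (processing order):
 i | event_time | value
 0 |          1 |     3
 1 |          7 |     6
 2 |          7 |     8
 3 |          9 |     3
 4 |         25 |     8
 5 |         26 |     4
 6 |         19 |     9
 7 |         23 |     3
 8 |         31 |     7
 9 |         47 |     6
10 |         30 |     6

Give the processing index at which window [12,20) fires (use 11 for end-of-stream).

i=0 t=1 v=3: → [0,8); WM=−∞
i=1 t=7 v=6: → [6,14),[0,8); WM=−∞
i=2 t=7 v=8: → [6,14),[0,8); WM=−∞
i=3 t=9 v=3: → [6,14); WM=7
i=4 t=25 v=8: → [24,32),[18,26); WM=7
i=5 t=26 v=4: → [24,32); WM=7
i=6 t=19 v=9: → [18,26),[12,20); WM=7
i=7 t=23 v=3: → [18,26); WM=24; [0,8) fires=3 [6,14) fires=3 [12,20) fires=1
i=8 t=31 v=7: → [30,38),[24,32); WM=24
i=9 t=47 v=6: → [42,50); WM=24
i=10 t=30 v=6: → [30,38),[24,32); WM=24

7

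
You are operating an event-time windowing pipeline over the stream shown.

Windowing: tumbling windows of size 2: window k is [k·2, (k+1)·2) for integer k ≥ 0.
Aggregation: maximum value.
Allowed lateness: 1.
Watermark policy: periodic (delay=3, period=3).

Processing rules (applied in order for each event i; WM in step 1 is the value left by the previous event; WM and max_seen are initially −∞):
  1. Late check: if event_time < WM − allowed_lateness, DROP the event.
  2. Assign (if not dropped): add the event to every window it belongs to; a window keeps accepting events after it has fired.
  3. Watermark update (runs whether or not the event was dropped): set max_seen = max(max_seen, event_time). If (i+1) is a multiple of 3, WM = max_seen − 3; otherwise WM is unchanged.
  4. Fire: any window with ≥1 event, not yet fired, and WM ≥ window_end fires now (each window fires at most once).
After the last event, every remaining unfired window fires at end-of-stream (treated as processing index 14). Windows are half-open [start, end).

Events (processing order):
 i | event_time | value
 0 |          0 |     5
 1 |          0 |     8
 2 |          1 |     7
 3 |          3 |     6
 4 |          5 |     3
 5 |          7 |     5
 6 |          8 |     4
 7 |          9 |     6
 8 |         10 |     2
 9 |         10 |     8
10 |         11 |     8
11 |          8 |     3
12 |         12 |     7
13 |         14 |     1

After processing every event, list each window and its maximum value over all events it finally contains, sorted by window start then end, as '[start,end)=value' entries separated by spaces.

[0,2)=8 [2,4)=6 [4,6)=3 [6,8)=5 [8,10)=6 [10,12)=8 [12,14)=7 [14,16)=1

i=0 t=0 v=5: → [0,2); WM=−∞
i=1 t=0 v=8: → [0,2); WM=−∞
i=2 t=1 v=7: → [0,2); WM=-2
i=3 t=3 v=6: → [2,4); WM=-2
i=4 t=5 v=3: → [4,6); WM=-2
i=5 t=7 v=5: → [6,8); WM=4; [0,2) fires=8 [2,4) fires=6
i=6 t=8 v=4: → [8,10); WM=4
i=7 t=9 v=6: → [8,10); WM=4
i=8 t=10 v=2: → [10,12); WM=7; [4,6) fires=3
i=9 t=10 v=8: → [10,12); WM=7
i=10 t=11 v=8: → [10,12); WM=7
i=11 t=8 v=3: → [8,10); WM=8; [6,8) fires=5
i=12 t=12 v=7: → [12,14); WM=8
i=13 t=14 v=1: → [14,16); WM=8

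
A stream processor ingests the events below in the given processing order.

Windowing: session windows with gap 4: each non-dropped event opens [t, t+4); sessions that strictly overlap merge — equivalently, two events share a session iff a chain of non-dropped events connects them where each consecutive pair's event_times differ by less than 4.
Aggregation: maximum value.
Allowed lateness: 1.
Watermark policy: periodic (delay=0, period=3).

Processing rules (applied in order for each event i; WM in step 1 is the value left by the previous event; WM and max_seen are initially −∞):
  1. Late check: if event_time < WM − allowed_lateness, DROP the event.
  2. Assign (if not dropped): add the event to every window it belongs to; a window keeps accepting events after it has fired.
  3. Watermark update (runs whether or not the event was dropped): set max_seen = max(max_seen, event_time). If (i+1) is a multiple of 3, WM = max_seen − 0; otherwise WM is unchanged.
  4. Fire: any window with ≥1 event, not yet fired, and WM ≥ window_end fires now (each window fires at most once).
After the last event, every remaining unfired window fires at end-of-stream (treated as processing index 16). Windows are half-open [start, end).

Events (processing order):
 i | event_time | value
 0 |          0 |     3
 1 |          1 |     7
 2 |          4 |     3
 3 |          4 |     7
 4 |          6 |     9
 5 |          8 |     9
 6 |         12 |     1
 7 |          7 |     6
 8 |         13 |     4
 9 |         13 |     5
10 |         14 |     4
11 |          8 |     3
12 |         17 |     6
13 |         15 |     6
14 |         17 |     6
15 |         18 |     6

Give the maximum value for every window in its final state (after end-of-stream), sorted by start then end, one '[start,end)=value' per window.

i=0 t=0 v=3: → [0,4); WM=−∞
i=1 t=1 v=7: → [0,5); WM=−∞
i=2 t=4 v=3: → [0,8); WM=4
i=3 t=4 v=7: → [0,8); WM=4
i=4 t=6 v=9: → [0,10); WM=4
i=5 t=8 v=9: → [0,12); WM=8
i=6 t=12 v=1: → [12,16); WM=8
i=7 t=7 v=6: → [0,12); WM=8
i=8 t=13 v=4: → [12,17); WM=13
i=9 t=13 v=5: → [12,17); WM=13
i=10 t=14 v=4: → [12,18); WM=13
i=11 t=8 v=3: DROP (t<13-1); WM=14
i=12 t=17 v=6: → [12,21); WM=14
i=13 t=15 v=6: → [12,21); WM=14
i=14 t=17 v=6: → [12,21); WM=17
i=15 t=18 v=6: → [12,22); WM=17

[0,12)=9 [12,22)=6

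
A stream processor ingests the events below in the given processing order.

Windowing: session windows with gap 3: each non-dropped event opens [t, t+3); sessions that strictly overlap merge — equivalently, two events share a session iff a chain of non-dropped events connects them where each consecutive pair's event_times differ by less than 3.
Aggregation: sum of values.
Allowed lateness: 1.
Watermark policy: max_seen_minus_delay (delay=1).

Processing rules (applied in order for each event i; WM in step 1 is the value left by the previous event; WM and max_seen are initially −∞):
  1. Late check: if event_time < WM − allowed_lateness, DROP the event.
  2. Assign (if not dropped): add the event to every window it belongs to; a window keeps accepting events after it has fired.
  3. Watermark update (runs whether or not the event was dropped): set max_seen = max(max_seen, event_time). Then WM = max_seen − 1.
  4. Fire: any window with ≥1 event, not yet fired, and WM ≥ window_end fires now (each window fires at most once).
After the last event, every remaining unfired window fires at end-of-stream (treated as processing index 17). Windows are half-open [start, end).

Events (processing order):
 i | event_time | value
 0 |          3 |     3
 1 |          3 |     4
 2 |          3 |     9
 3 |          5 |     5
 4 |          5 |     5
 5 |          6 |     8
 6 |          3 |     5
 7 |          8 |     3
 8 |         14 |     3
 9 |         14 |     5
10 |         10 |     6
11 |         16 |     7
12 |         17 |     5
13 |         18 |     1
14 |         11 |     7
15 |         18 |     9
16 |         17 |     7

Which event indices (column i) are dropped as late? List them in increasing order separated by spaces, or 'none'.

6 10 14

i=0 t=3 v=3: → [3,6); WM=2
i=1 t=3 v=4: → [3,6); WM=2
i=2 t=3 v=9: → [3,6); WM=2
i=3 t=5 v=5: → [3,8); WM=4
i=4 t=5 v=5: → [3,8); WM=4
i=5 t=6 v=8: → [3,9); WM=5
i=6 t=3 v=5: DROP (t<5-1); WM=5
i=7 t=8 v=3: → [3,11); WM=7
i=8 t=14 v=3: → [14,17); WM=13
i=9 t=14 v=5: → [14,17); WM=13
i=10 t=10 v=6: DROP (t<13-1); WM=13
i=11 t=16 v=7: → [14,19); WM=15
i=12 t=17 v=5: → [14,20); WM=16
i=13 t=18 v=1: → [14,21); WM=17
i=14 t=11 v=7: DROP (t<17-1); WM=17
i=15 t=18 v=9: → [14,21); WM=17
i=16 t=17 v=7: → [14,21); WM=17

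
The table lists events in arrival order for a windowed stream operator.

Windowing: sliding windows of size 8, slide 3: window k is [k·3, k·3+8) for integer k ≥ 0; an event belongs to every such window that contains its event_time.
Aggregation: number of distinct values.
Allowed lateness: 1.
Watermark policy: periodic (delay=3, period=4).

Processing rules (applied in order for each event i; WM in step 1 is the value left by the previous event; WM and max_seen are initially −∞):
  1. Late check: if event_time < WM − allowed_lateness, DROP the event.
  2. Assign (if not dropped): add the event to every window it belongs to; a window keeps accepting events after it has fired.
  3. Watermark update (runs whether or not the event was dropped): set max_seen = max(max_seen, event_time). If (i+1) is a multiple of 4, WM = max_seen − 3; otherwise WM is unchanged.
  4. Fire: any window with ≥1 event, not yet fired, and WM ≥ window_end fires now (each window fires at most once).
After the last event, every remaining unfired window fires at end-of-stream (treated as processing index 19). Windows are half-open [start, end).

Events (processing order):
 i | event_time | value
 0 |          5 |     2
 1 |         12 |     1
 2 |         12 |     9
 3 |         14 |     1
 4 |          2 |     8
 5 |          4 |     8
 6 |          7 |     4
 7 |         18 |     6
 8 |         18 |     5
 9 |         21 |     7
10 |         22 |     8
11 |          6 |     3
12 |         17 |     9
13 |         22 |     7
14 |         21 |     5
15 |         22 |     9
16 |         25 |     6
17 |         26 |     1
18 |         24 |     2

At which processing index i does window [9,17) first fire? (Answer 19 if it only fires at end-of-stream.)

11

i=0 t=5 v=2: → [3,11),[0,8); WM=−∞
i=1 t=12 v=1: → [12,20),[9,17),[6,14); WM=−∞
i=2 t=12 v=9: → [12,20),[9,17),[6,14); WM=−∞
i=3 t=14 v=1: → [12,20),[9,17); WM=11; [0,8) fires=1 [3,11) fires=1
i=4 t=2 v=8: DROP (t<11-1); WM=11
i=5 t=4 v=8: DROP (t<11-1); WM=11
i=6 t=7 v=4: DROP (t<11-1); WM=11
i=7 t=18 v=6: → [18,26),[15,23),[12,20); WM=15; [6,14) fires=2
i=8 t=18 v=5: → [18,26),[15,23),[12,20); WM=15
i=9 t=21 v=7: → [21,29),[18,26),[15,23); WM=15
i=10 t=22 v=8: → [21,29),[18,26),[15,23); WM=15
i=11 t=6 v=3: DROP (t<15-1); WM=19; [9,17) fires=2
i=12 t=17 v=9: DROP (t<19-1); WM=19
i=13 t=22 v=7: → [21,29),[18,26),[15,23); WM=19
i=14 t=21 v=5: → [21,29),[18,26),[15,23); WM=19
i=15 t=22 v=9: → [21,29),[18,26),[15,23); WM=19
i=16 t=25 v=6: → [24,32),[21,29),[18,26); WM=19
i=17 t=26 v=1: → [24,32),[21,29); WM=19
i=18 t=24 v=2: → [24,32),[21,29),[18,26); WM=19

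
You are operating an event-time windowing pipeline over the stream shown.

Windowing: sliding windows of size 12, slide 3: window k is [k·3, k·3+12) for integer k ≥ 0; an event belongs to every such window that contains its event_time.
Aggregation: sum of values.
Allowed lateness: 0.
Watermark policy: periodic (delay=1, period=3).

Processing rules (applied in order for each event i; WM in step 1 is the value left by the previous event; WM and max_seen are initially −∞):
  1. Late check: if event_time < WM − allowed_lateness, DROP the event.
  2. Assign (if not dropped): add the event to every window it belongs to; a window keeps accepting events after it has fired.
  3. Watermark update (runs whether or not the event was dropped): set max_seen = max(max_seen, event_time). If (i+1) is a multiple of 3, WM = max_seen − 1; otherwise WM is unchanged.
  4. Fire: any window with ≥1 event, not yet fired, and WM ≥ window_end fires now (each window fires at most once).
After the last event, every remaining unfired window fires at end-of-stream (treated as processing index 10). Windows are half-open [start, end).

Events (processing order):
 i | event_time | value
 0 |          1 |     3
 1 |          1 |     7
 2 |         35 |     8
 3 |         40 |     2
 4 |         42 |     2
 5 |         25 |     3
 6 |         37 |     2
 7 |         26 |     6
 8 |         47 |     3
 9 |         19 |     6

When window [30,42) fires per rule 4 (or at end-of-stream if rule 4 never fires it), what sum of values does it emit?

i=0 t=1 v=3: → [0,12); WM=−∞
i=1 t=1 v=7: → [0,12); WM=−∞
i=2 t=35 v=8: → [33,45),[30,42),[27,39),[24,36); WM=34; [0,12) fires=10
i=3 t=40 v=2: → [39,51),[36,48),[33,45),[30,42); WM=34
i=4 t=42 v=2: → [42,54),[39,51),[36,48),[33,45); WM=34
i=5 t=25 v=3: DROP (t<34-0); WM=41; [24,36) fires=8 [27,39) fires=8
i=6 t=37 v=2: DROP (t<41-0); WM=41
i=7 t=26 v=6: DROP (t<41-0); WM=41
i=8 t=47 v=3: → [45,57),[42,54),[39,51),[36,48); WM=46; [30,42) fires=10 [33,45) fires=12
i=9 t=19 v=6: DROP (t<46-0); WM=46

10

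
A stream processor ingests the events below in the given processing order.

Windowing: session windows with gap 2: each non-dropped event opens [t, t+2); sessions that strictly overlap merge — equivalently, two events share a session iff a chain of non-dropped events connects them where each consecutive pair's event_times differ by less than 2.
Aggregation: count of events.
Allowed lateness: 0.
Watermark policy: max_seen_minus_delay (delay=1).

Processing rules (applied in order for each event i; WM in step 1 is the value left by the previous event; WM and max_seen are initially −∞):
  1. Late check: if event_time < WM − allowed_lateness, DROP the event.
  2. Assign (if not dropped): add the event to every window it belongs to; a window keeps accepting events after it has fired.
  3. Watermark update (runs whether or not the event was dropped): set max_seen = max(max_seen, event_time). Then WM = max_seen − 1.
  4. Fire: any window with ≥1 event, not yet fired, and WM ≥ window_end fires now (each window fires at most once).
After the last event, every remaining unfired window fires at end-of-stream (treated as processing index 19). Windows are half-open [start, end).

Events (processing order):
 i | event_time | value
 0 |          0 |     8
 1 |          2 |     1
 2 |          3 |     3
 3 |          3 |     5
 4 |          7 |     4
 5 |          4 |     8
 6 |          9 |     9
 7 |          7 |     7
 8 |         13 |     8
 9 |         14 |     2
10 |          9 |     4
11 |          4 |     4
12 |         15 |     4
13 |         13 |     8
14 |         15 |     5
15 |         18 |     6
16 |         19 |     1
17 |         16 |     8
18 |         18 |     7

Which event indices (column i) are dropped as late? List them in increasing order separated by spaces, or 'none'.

5 7 10 11 13 17

i=0 t=0 v=8: → [0,2); WM=-1
i=1 t=2 v=1: → [2,4); WM=1
i=2 t=3 v=3: → [2,5); WM=2
i=3 t=3 v=5: → [2,5); WM=2
i=4 t=7 v=4: → [7,9); WM=6
i=5 t=4 v=8: DROP (t<6-0); WM=6
i=6 t=9 v=9: → [9,11); WM=8
i=7 t=7 v=7: DROP (t<8-0); WM=8
i=8 t=13 v=8: → [13,15); WM=12
i=9 t=14 v=2: → [13,16); WM=13
i=10 t=9 v=4: DROP (t<13-0); WM=13
i=11 t=4 v=4: DROP (t<13-0); WM=13
i=12 t=15 v=4: → [13,17); WM=14
i=13 t=13 v=8: DROP (t<14-0); WM=14
i=14 t=15 v=5: → [13,17); WM=14
i=15 t=18 v=6: → [18,20); WM=17
i=16 t=19 v=1: → [18,21); WM=18
i=17 t=16 v=8: DROP (t<18-0); WM=18
i=18 t=18 v=7: → [18,21); WM=18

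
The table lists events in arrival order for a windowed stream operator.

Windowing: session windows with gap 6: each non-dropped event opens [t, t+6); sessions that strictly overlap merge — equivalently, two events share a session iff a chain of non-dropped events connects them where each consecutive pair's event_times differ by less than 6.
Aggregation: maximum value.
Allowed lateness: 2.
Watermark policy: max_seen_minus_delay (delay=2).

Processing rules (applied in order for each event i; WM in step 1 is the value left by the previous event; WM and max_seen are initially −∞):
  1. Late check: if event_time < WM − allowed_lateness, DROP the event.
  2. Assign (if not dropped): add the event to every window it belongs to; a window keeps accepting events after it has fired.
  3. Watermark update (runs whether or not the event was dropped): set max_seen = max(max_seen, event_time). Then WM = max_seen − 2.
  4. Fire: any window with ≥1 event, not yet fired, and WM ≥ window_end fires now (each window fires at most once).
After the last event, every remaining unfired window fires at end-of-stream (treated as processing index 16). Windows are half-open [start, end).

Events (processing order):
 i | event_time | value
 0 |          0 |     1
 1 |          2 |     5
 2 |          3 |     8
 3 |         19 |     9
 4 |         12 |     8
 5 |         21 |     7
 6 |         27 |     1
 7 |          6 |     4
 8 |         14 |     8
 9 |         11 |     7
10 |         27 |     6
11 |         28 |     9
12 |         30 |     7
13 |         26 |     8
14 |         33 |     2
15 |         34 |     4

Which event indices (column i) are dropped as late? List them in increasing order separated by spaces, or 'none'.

4 7 8 9

i=0 t=0 v=1: → [0,6); WM=-2
i=1 t=2 v=5: → [0,8); WM=0
i=2 t=3 v=8: → [0,9); WM=1
i=3 t=19 v=9: → [19,25); WM=17
i=4 t=12 v=8: DROP (t<17-2); WM=17
i=5 t=21 v=7: → [19,27); WM=19
i=6 t=27 v=1: → [27,33); WM=25
i=7 t=6 v=4: DROP (t<25-2); WM=25
i=8 t=14 v=8: DROP (t<25-2); WM=25
i=9 t=11 v=7: DROP (t<25-2); WM=25
i=10 t=27 v=6: → [27,33); WM=25
i=11 t=28 v=9: → [27,34); WM=26
i=12 t=30 v=7: → [27,36); WM=28
i=13 t=26 v=8: → [19,36); WM=28
i=14 t=33 v=2: → [19,39); WM=31
i=15 t=34 v=4: → [19,40); WM=32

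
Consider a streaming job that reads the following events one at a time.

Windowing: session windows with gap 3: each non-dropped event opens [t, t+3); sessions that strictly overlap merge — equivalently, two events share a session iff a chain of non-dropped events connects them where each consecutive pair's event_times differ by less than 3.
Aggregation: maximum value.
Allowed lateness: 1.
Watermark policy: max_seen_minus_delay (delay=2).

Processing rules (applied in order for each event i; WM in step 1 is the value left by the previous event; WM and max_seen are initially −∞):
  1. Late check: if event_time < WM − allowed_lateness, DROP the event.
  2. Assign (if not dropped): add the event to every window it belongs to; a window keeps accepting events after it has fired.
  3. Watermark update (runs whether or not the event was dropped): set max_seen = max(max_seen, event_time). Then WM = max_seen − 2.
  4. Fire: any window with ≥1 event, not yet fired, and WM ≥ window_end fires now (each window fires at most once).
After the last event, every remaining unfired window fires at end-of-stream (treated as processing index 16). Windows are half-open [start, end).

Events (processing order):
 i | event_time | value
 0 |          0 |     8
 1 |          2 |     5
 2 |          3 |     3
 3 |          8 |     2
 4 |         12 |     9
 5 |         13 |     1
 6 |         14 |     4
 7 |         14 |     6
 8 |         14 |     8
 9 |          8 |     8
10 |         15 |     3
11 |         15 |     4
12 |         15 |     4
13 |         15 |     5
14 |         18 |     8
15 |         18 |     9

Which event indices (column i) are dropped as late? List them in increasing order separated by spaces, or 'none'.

i=0 t=0 v=8: → [0,3); WM=-2
i=1 t=2 v=5: → [0,5); WM=0
i=2 t=3 v=3: → [0,6); WM=1
i=3 t=8 v=2: → [8,11); WM=6
i=4 t=12 v=9: → [12,15); WM=10
i=5 t=13 v=1: → [12,16); WM=11
i=6 t=14 v=4: → [12,17); WM=12
i=7 t=14 v=6: → [12,17); WM=12
i=8 t=14 v=8: → [12,17); WM=12
i=9 t=8 v=8: DROP (t<12-1); WM=12
i=10 t=15 v=3: → [12,18); WM=13
i=11 t=15 v=4: → [12,18); WM=13
i=12 t=15 v=4: → [12,18); WM=13
i=13 t=15 v=5: → [12,18); WM=13
i=14 t=18 v=8: → [18,21); WM=16
i=15 t=18 v=9: → [18,21); WM=16

9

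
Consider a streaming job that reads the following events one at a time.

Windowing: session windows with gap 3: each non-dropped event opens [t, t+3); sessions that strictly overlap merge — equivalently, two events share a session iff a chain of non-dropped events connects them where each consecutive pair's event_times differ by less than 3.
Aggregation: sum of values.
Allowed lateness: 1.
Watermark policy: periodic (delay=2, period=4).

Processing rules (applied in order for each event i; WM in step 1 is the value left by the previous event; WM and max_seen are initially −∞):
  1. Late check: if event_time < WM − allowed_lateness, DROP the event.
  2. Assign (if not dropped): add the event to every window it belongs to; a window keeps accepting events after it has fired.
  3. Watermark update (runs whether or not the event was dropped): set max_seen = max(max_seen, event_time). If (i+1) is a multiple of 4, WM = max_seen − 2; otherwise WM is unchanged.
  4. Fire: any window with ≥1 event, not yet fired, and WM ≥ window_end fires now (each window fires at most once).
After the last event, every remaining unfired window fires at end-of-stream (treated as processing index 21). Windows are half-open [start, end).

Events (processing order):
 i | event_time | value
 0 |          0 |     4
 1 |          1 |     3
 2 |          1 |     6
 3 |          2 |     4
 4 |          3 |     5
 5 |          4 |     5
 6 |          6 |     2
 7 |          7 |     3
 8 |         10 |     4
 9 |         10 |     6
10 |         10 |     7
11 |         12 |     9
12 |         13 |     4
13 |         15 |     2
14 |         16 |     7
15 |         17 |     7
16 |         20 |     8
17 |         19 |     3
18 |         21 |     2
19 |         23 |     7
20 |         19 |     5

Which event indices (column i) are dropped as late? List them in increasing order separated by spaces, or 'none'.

i=0 t=0 v=4: → [0,3); WM=−∞
i=1 t=1 v=3: → [0,4); WM=−∞
i=2 t=1 v=6: → [0,4); WM=−∞
i=3 t=2 v=4: → [0,5); WM=0
i=4 t=3 v=5: → [0,6); WM=0
i=5 t=4 v=5: → [0,7); WM=0
i=6 t=6 v=2: → [0,9); WM=0
i=7 t=7 v=3: → [0,10); WM=5
i=8 t=10 v=4: → [10,13); WM=5
i=9 t=10 v=6: → [10,13); WM=5
i=10 t=10 v=7: → [10,13); WM=5
i=11 t=12 v=9: → [10,15); WM=10
i=12 t=13 v=4: → [10,16); WM=10
i=13 t=15 v=2: → [10,18); WM=10
i=14 t=16 v=7: → [10,19); WM=10
i=15 t=17 v=7: → [10,20); WM=15
i=16 t=20 v=8: → [20,23); WM=15
i=17 t=19 v=3: → [10,23); WM=15
i=18 t=21 v=2: → [10,24); WM=15
i=19 t=23 v=7: → [10,26); WM=21
i=20 t=19 v=5: DROP (t<21-1); WM=21

20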